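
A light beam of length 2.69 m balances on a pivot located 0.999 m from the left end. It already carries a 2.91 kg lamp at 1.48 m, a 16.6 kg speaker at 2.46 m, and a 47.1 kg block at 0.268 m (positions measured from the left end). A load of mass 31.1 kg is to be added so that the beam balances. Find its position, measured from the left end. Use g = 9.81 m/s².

x ≈ 1.28 m from the left end

Taking torques about the pivot (at 0.999 m from the left end):
Lamp: 2.91 × 9.81 = 28.55 N down at 1.48 m → arm 0.481 m, τ = 28.55 × 0.481 = 13.73 N·m clockwise.
Speaker: 16.6 × 9.81 = 162.8 N down at 2.46 m → arm 1.461 m, τ = 162.8 × 1.461 = 237.9 N·m clockwise.
Block: 47.1 × 9.81 = 462.1 N down at 0.268 m → arm 0.731 m, τ = 462.1 × 0.731 = 337.8 N·m counterclockwise.
Net moment of existing loads = 86.17 N·m counterclockwise.
The load weighs 31.1 × 9.81 = 305.1 N and must supply an equal clockwise moment, so its lever arm about the pivot is 86.17 / 305.1 = 0.282 m.
That puts it at 0.999 + 0.282 = 1.28 m from the left end.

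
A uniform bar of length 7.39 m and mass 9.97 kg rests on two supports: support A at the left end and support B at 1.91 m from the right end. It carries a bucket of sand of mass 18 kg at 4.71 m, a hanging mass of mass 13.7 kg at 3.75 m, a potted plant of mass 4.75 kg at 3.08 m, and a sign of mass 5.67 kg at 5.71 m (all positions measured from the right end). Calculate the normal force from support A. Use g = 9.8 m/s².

R_A ≈ 216 N

About support B:
Beam weight: 9.97 × 9.8 = 97.71 N down at 3.695 m → arm 1.785 m, τ = 97.71 × 1.785 = 174.4 N·m counterclockwise.
Bucket of sand: 18 × 9.8 = 176.4 N down at 4.71 m → arm 2.8 m, τ = 176.4 × 2.8 = 493.9 N·m counterclockwise.
Hanging mass: 13.7 × 9.8 = 134.3 N down at 3.75 m → arm 1.84 m, τ = 134.3 × 1.84 = 247.1 N·m counterclockwise.
Potted plant: 4.75 × 9.8 = 46.55 N down at 3.08 m → arm 1.17 m, τ = 46.55 × 1.17 = 54.46 N·m counterclockwise.
Sign: 5.67 × 9.8 = 55.57 N down at 5.71 m → arm 3.8 m, τ = 55.57 × 3.8 = 211.2 N·m counterclockwise.
Net load moment about support B = 1181 N·m counterclockwise.
Reaction R at support A is upward at 7.39 m, arm 5.48 m → moment R × 5.48 clockwise.
Balancing moments: R × 5.48 = 1181, giving R = 216 N.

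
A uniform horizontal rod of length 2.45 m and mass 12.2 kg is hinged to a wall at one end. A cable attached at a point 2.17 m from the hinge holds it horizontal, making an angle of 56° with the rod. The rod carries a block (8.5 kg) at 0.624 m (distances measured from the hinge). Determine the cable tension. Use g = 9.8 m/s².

Choose the hinge as the axis so the unknown hinge reaction has zero arm there.
Beam weight: 12.2 × 9.8 = 119.6 N down at 1.225 m → arm 1.225 m, τ = 119.6 × 1.225 = 146.5 N·m clockwise.
Block: 8.5 × 9.8 = 83.3 N down at 0.624 m → arm 0.624 m, τ = 83.3 × 0.624 = 51.98 N·m clockwise.
Total clockwise load moment = 198.5 N·m.
The cable tension T acts at 2.17 m; only its component perpendicular to the rod, T sinθ, produces torque. sin 56° = 0.829.
Setting net torque to zero: T × 2.17 × 0.829 = 198.5 → T = 198.5 / 1.799 = 110 N.

T ≈ 110 N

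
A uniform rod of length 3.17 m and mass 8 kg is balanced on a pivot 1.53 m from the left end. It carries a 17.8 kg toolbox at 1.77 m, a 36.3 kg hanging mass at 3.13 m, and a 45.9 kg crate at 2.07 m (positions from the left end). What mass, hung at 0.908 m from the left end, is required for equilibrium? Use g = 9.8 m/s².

m ≈ 141 kg

Sum moments about the pivot (at 1.53 m from the left end) (the support reaction has zero arm there).
Beam weight: 8 × 9.8 = 78.4 N down at 1.585 m → arm 0.055 m, τ = 78.4 × 0.055 = 4.312 N·m clockwise.
Toolbox: 17.8 × 9.8 = 174.4 N down at 1.77 m → arm 0.24 m, τ = 174.4 × 0.24 = 41.86 N·m clockwise.
Hanging mass: 36.3 × 9.8 = 355.7 N down at 3.13 m → arm 1.6 m, τ = 355.7 × 1.6 = 569.1 N·m clockwise.
Crate: 45.9 × 9.8 = 449.8 N down at 2.07 m → arm 0.54 m, τ = 449.8 × 0.54 = 242.9 N·m clockwise.
Net moment of known loads = 858.2 N·m clockwise.
An unknown mass m at 0.908 m has arm 0.622 m; its moment is m·g·0.622 counterclockwise.
For rotational equilibrium, m × 9.8 × 0.622 = 858.2, so m = 858.2 / (9.8 × 0.622) = 141 kg.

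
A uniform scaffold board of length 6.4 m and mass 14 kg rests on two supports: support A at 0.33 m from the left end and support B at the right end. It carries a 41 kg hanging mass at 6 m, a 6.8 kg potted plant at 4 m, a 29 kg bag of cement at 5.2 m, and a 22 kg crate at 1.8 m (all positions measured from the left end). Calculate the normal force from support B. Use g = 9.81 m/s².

About support A:
Beam weight: 14 × 9.81 = 137.3 N down at 3.2 m → arm 2.87 m, τ = 137.3 × 2.87 = 394.1 N·m clockwise.
Hanging mass: 41 × 9.81 = 402.2 N down at 6 m → arm 5.67 m, τ = 402.2 × 5.67 = 2280 N·m clockwise.
Potted plant: 6.8 × 9.81 = 66.71 N down at 4 m → arm 3.67 m, τ = 66.71 × 3.67 = 244.8 N·m clockwise.
Bag of cement: 29 × 9.81 = 284.5 N down at 5.2 m → arm 4.87 m, τ = 284.5 × 4.87 = 1386 N·m clockwise.
Crate: 22 × 9.81 = 215.8 N down at 1.8 m → arm 1.47 m, τ = 215.8 × 1.47 = 317.2 N·m clockwise.
Net load moment about support A = 4622 N·m clockwise.
Reaction R at support B is upward at 6.4 m, arm 6.07 m → moment R × 6.07 counterclockwise.
For rotational equilibrium, R × 6.07 = 4622, so R = 761 N.

R_B ≈ 761 N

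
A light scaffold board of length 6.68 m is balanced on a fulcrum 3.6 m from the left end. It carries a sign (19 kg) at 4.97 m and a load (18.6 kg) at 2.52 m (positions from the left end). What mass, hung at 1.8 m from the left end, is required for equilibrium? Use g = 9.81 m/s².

Sum moments about the fulcrum (at 3.6 m from the left end) (the support reaction has zero arm there).
Sign: 19 × 9.81 = 186.4 N down at 4.97 m → arm 1.37 m, τ = 186.4 × 1.37 = 255.4 N·m clockwise.
Load: 18.6 × 9.81 = 182.5 N down at 2.52 m → arm 1.08 m, τ = 182.5 × 1.08 = 197.1 N·m counterclockwise.
Net moment of known loads = 58.3 N·m clockwise.
An unknown mass m at 1.8 m has arm 1.8 m; its moment is m·g·1.8 counterclockwise.
Balancing moments: m × 9.81 × 1.8 = 58.3, giving m = 58.3 / (9.81 × 1.8) = 3.3 kg.

m ≈ 3.3 kg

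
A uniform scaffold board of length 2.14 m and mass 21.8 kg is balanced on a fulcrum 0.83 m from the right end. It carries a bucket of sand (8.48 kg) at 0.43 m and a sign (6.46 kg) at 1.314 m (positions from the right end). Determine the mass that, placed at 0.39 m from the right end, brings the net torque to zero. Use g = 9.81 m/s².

m ≈ 11.3 kg

Taking torques about the fulcrum (at 0.83 m from the right end):
Beam weight: 21.8 × 9.81 = 213.9 N down at 1.07 m → arm 0.24 m, τ = 213.9 × 0.24 = 51.34 N·m counterclockwise.
Bucket of sand: 8.48 × 9.81 = 83.19 N down at 0.43 m → arm 0.4 m, τ = 83.19 × 0.4 = 33.28 N·m clockwise.
Sign: 6.46 × 9.81 = 63.37 N down at 1.314 m → arm 0.484 m, τ = 63.37 × 0.484 = 30.67 N·m counterclockwise.
Net moment of known loads = 48.73 N·m counterclockwise.
An unknown mass m at 0.39 m has arm 0.44 m; its moment is m·g·0.44 clockwise.
Setting net torque to zero: m × 9.81 × 0.44 = 48.73 → m = 48.73 / (9.81 × 0.44) = 11.3 kg.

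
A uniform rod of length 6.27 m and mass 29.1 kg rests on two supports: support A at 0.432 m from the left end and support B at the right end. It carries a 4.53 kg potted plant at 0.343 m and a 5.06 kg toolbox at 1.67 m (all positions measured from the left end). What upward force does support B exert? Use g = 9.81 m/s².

R_B ≈ 142 N

About support A:
Beam weight: 29.1 × 9.81 = 285.5 N down at 3.135 m → arm 2.703 m, τ = 285.5 × 2.703 = 771.7 N·m clockwise.
Potted plant: 4.53 × 9.81 = 44.44 N down at 0.343 m → arm 0.089 m, τ = 44.44 × 0.089 = 3.955 N·m counterclockwise.
Toolbox: 5.06 × 9.81 = 49.64 N down at 1.67 m → arm 1.238 m, τ = 49.64 × 1.238 = 61.45 N·m clockwise.
Net load moment about support A = 829.2 N·m clockwise.
Reaction R at support B is upward at 6.27 m, arm 5.838 m → moment R × 5.838 counterclockwise.
Στ = 0 ⇒ R × 5.838 = 829.2 ⇒ R = 142 N.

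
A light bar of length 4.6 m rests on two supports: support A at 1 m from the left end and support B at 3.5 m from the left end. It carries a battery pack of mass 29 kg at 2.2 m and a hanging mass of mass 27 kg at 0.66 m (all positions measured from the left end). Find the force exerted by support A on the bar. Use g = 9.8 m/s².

R_A ≈ 448 N

Take moments about support B.
Battery pack: 29 × 9.8 = 284.2 N down at 2.2 m → arm 1.3 m, τ = 284.2 × 1.3 = 369.5 N·m counterclockwise.
Hanging mass: 27 × 9.8 = 264.6 N down at 0.66 m → arm 2.84 m, τ = 264.6 × 2.84 = 751.5 N·m counterclockwise.
Net load moment about support B = 1121 N·m counterclockwise.
Reaction R at support A is upward at 1 m, arm 2.5 m → moment R × 2.5 clockwise.
Στ = 0 ⇒ R × 2.5 = 1121 ⇒ R = 448 N.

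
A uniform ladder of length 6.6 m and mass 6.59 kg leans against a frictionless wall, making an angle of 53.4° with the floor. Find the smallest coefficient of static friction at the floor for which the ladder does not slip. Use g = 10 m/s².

About the foot of the ladder:
Ladder weight 6.59×10 = 65.9 N acts at 3.3 m along the ladder; its horizontal arm is 3.3·cos53.4° = 1.968 m → τ = 129.7 N·m clockwise.
Wall normal N acts horizontally at the top; its moment arm is the height L sinθ = 6.6·sin53.4° = 5.299 m, counterclockwise.
Στ = 0 ⇒ N × 5.299 = 129.7 ⇒ N = 24.48 N.
ΣFx = 0 ⇒ f = N_wall = 24.48 N. ΣFy = 0 ⇒ N_floor = 65.9 N.
μ_min = f / N_floor = 24.48 / 65.9 = 0.371.

μ_min ≈ 0.371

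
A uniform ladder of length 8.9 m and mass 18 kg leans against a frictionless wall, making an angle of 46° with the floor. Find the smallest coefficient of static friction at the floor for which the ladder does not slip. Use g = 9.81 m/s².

Taking torques about the foot of the ladder:
Ladder weight 18×9.81 = 176.6 N acts at 4.45 m along the ladder; its horizontal arm is 4.45·cos46° = 3.091 m → τ = 545.9 N·m clockwise.
Wall normal N acts horizontally at the top; its moment arm is the height L sinθ = 8.9·sin46° = 6.402 m, counterclockwise.
Setting net torque to zero: N × 6.402 = 545.9 → N = 85.27 N.
ΣFx = 0 ⇒ f = N_wall = 85.27 N. ΣFy = 0 ⇒ N_floor = 176.6 N.
μ_min = f / N_floor = 85.27 / 176.6 = 0.483.

μ_min ≈ 0.483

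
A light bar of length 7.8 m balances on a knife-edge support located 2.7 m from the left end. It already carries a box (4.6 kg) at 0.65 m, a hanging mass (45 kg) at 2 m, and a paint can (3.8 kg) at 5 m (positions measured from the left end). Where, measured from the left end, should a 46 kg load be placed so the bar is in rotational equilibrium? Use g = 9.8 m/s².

About the knife-edge support (at 2.7 m from the left end):
Box: 4.6 × 9.8 = 45.08 N down at 0.65 m → arm 2.05 m, τ = 45.08 × 2.05 = 92.41 N·m counterclockwise.
Hanging mass: 45 × 9.8 = 441 N down at 2 m → arm 0.7 m, τ = 441 × 0.7 = 308.7 N·m counterclockwise.
Paint can: 3.8 × 9.8 = 37.24 N down at 5 m → arm 2.3 m, τ = 37.24 × 2.3 = 85.65 N·m clockwise.
Net moment of existing loads = 315.5 N·m counterclockwise.
The load weighs 46 × 9.8 = 450.8 N and must supply an equal clockwise moment, so its lever arm about the knife-edge support is 315.5 / 450.8 = 0.7 m.
That puts it at 2.7 + 0.7 = 3.4 m from the left end.

x ≈ 3.4 m from the left end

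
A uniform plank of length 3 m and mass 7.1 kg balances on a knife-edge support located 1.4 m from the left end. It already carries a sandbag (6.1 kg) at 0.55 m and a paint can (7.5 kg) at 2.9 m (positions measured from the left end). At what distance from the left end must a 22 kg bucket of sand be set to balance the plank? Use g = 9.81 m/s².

x ≈ 1.09 m from the left end

Sum moments about the knife-edge support (at 1.4 m from the left end) (the support reaction has zero arm there).
Beam weight: 7.1 × 9.81 = 69.65 N down at 1.5 m → arm 0.1 m, τ = 69.65 × 0.1 = 6.965 N·m clockwise.
Sandbag: 6.1 × 9.81 = 59.84 N down at 0.55 m → arm 0.85 m, τ = 59.84 × 0.85 = 50.86 N·m counterclockwise.
Paint can: 7.5 × 9.81 = 73.58 N down at 2.9 m → arm 1.5 m, τ = 73.58 × 1.5 = 110.4 N·m clockwise.
Net moment of existing loads = 66.51 N·m clockwise.
The bucket of sand weighs 22 × 9.81 = 215.8 N and must supply an equal counterclockwise moment, so its lever arm about the knife-edge support is 66.51 / 215.8 = 0.308 m.
That puts it at 1.4 − 0.308 = 1.09 m from the left end.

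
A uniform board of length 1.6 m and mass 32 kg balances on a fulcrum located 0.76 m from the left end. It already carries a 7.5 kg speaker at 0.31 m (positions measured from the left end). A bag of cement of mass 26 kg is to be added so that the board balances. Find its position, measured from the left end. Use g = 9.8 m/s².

Taking torques about the fulcrum (at 0.76 m from the left end):
Beam weight: 32 × 9.8 = 313.6 N down at 0.8 m → arm 0.04 m, τ = 313.6 × 0.04 = 12.54 N·m clockwise.
Speaker: 7.5 × 9.8 = 73.5 N down at 0.31 m → arm 0.45 m, τ = 73.5 × 0.45 = 33.08 N·m counterclockwise.
Net moment of existing loads = 20.54 N·m counterclockwise.
The bag of cement weighs 26 × 9.8 = 254.8 N and must supply an equal clockwise moment, so its lever arm about the fulcrum is 20.54 / 254.8 = 0.0806 m.
That puts it at 0.76 + 0.0806 = 0.841 m from the left end.

x ≈ 0.841 m from the left end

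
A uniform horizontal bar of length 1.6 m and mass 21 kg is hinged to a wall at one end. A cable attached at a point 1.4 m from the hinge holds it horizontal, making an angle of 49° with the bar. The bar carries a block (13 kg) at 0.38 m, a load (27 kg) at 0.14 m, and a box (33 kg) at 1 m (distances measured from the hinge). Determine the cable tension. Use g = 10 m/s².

Taking torques about the hinge:
Beam weight: 21 × 10 = 210 N down at 0.8 m → arm 0.8 m, τ = 210 × 0.8 = 168 N·m clockwise.
Block: 13 × 10 = 130 N down at 0.38 m → arm 0.38 m, τ = 130 × 0.38 = 49.4 N·m clockwise.
Load: 27 × 10 = 270 N down at 0.14 m → arm 0.14 m, τ = 270 × 0.14 = 37.8 N·m clockwise.
Box: 33 × 10 = 330 N down at 1 m → arm 1 m, τ = 330 × 1 = 330 N·m clockwise.
Total clockwise load moment = 585.2 N·m.
The cable tension T acts at 1.4 m; only its component perpendicular to the bar, T sinθ, produces torque. sin 49° = 0.7547.
Στ = 0 ⇒ T × 1.4 × 0.7547 = 585.2 ⇒ T = 585.2 / 1.057 = 554 N.

T ≈ 554 N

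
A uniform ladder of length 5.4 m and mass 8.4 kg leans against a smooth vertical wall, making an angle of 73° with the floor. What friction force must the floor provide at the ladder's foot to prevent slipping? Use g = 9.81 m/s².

Taking torques about the foot of the ladder:
Ladder weight 8.4×9.81 = 82.4 N acts at 2.7 m along the ladder; its horizontal arm is 2.7·cos73° = 0.7894 m → τ = 65.05 N·m clockwise.
Wall normal N acts horizontally at the top; its moment arm is the height L sinθ = 5.4·sin73° = 5.164 m, counterclockwise.
Balancing moments: N × 5.164 = 65.05, giving N = 12.6 N.
ΣFx = 0: friction at the foot balances the wall's push, so f = N_wall = 12.6 N.

f ≈ 12.6 N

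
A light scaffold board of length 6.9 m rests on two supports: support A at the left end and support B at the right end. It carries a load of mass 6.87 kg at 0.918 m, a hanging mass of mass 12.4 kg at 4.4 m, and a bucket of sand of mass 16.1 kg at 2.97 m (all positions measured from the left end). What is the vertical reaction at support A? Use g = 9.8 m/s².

R_A ≈ 192 N

Choose support B as the axis so its reaction then has zero moment arm.
Load: 6.87 × 9.8 = 67.33 N down at 0.918 m → arm 5.982 m, τ = 67.33 × 5.982 = 402.8 N·m counterclockwise.
Hanging mass: 12.4 × 9.8 = 121.5 N down at 4.4 m → arm 2.5 m, τ = 121.5 × 2.5 = 303.8 N·m counterclockwise.
Bucket of sand: 16.1 × 9.8 = 157.8 N down at 2.97 m → arm 3.93 m, τ = 157.8 × 3.93 = 620.2 N·m counterclockwise.
Net load moment about support B = 1327 N·m counterclockwise.
Reaction R at support A is upward at 0 m, arm 6.9 m → moment R × 6.9 clockwise.
For rotational equilibrium, R × 6.9 = 1327, so R = 192 N.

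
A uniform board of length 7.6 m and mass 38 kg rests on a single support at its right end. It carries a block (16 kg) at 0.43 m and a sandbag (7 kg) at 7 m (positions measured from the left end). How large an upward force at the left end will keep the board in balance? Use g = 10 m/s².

Taking torques about the right end:
Beam weight: 38 × 10 = 380 N down at 3.8 m → arm 3.8 m, τ = 380 × 3.8 = 1444 N·m counterclockwise.
Block: 16 × 10 = 160 N down at 0.43 m → arm 7.17 m, τ = 160 × 7.17 = 1147 N·m counterclockwise.
Sandbag: 7 × 10 = 70 N down at 7 m → arm 0.6 m, τ = 70 × 0.6 = 42 N·m counterclockwise.
Net moment of the loads = 2633 N·m counterclockwise.
The upward force F acts at the left end, arm 7.6 m, giving F × 7.6 clockwise.
For rotational equilibrium, F × 7.6 = 2633, so F = 2633 / 7.6 = 346 N.

F ≈ 346 N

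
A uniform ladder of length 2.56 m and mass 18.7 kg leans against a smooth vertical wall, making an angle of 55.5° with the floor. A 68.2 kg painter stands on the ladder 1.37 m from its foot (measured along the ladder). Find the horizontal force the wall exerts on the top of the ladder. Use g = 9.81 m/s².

N_wall ≈ 309 N

Taking torques about the foot of the ladder:
Ladder weight 18.7×9.81 = 183.4 N acts at 1.28 m along the ladder; its horizontal arm is 1.28·cos55.5° = 0.725 m → τ = 133 N·m clockwise.
Painter: 68.2×9.81 = 669 N at 1.37 m → arm 0.776 m → τ = 519.1 N·m clockwise.
Wall normal N acts horizontally at the top; its moment arm is the height L sinθ = 2.56·sin55.5° = 2.11 m, counterclockwise.
Στ = 0 ⇒ N × 2.11 = 652.1 ⇒ N = 309 N.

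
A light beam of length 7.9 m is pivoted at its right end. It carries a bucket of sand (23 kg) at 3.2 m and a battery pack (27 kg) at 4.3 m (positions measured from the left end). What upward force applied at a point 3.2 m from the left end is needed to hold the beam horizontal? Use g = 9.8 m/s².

F ≈ 428 N

Take moments about the right end.
Bucket of sand: 23 × 9.8 = 225.4 N down at 3.2 m → arm 4.7 m, τ = 225.4 × 4.7 = 1059 N·m counterclockwise.
Battery pack: 27 × 9.8 = 264.6 N down at 4.3 m → arm 3.6 m, τ = 264.6 × 3.6 = 952.6 N·m counterclockwise.
Net moment of the loads = 2012 N·m counterclockwise.
The upward force F acts at a point 3.2 m from the left end, arm 4.7 m, giving F × 4.7 clockwise.
Balancing moments: F × 4.7 = 2012, giving F = 2012 / 4.7 = 428 N.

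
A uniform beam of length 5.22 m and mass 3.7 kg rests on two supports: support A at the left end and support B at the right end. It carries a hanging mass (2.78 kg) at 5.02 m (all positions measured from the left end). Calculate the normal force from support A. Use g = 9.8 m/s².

Taking torques about support B:
Beam weight: 3.7 × 9.8 = 36.26 N down at 2.61 m → arm 2.61 m, τ = 36.26 × 2.61 = 94.64 N·m counterclockwise.
Hanging mass: 2.78 × 9.8 = 27.24 N down at 5.02 m → arm 0.2 m, τ = 27.24 × 0.2 = 5.448 N·m counterclockwise.
Net load moment about support B = 100.1 N·m counterclockwise.
Reaction R at support A is upward at 0 m, arm 5.22 m → moment R × 5.22 clockwise.
For rotational equilibrium, R × 5.22 = 100.1, so R = 19.2 N.

R_A ≈ 19.2 N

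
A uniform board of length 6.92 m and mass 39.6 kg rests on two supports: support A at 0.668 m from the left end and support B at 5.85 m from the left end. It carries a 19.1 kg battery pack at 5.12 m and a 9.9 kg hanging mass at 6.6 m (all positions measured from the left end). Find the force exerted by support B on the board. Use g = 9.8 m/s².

About support A:
Beam weight: 39.6 × 9.8 = 388.1 N down at 3.46 m → arm 2.792 m, τ = 388.1 × 2.792 = 1084 N·m clockwise.
Battery pack: 19.1 × 9.8 = 187.2 N down at 5.12 m → arm 4.452 m, τ = 187.2 × 4.452 = 833.4 N·m clockwise.
Hanging mass: 9.9 × 9.8 = 97.02 N down at 6.6 m → arm 5.932 m, τ = 97.02 × 5.932 = 575.5 N·m clockwise.
Net load moment about support A = 2493 N·m clockwise.
Reaction R at support B is upward at 5.85 m, arm 5.182 m → moment R × 5.182 counterclockwise.
Balancing moments: R × 5.182 = 2493, giving R = 481 N.

R_B ≈ 481 N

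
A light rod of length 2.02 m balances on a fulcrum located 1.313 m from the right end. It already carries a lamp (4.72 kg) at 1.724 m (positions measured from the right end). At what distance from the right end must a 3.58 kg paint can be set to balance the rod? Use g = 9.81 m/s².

Sum moments about the fulcrum (at 1.313 m from the right end) (the support reaction has zero arm there).
Lamp: 4.72 × 9.81 = 46.3 N down at 1.724 m → arm 0.411 m, τ = 46.3 × 0.411 = 19.03 N·m counterclockwise.
Net moment of existing loads = 19.03 N·m counterclockwise.
The paint can weighs 3.58 × 9.81 = 35.12 N and must supply an equal clockwise moment, so its lever arm about the fulcrum is 19.03 / 35.12 = 0.542 m.
That puts it at 1.313 − 0.542 = 0.771 m from the right end.

x ≈ 0.771 m from the right end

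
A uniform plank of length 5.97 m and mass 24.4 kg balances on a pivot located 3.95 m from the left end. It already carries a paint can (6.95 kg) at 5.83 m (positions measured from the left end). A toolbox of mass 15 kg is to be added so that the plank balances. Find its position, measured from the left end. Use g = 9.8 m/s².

x ≈ 4.65 m from the left end

Take moments about the pivot (at 3.95 m from the left end).
Beam weight: 24.4 × 9.8 = 239.1 N down at 2.985 m → arm 0.965 m, τ = 239.1 × 0.965 = 230.7 N·m counterclockwise.
Paint can: 6.95 × 9.8 = 68.11 N down at 5.83 m → arm 1.88 m, τ = 68.11 × 1.88 = 128 N·m clockwise.
Net moment of existing loads = 102.7 N·m counterclockwise.
The toolbox weighs 15 × 9.8 = 147 N and must supply an equal clockwise moment, so its lever arm about the pivot is 102.7 / 147 = 0.699 m.
That puts it at 3.95 + 0.699 = 4.65 m from the left end.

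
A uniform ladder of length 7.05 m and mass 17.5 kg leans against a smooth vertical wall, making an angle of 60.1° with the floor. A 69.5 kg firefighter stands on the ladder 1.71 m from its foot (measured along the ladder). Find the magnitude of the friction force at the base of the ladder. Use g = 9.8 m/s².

f ≈ 144 N

Choose the foot of the ladder as the axis so the floor normal and friction both act there and drop out.
Ladder weight 17.5×9.8 = 171.5 N acts at 3.525 m along the ladder; its horizontal arm is 3.525·cos60.1° = 1.757 m → τ = 301.3 N·m clockwise.
Firefighter: 69.5×9.8 = 681.1 N at 1.71 m → arm 0.8524 m → τ = 580.6 N·m clockwise.
Wall normal N acts horizontally at the top; its moment arm is the height L sinθ = 7.05·sin60.1° = 6.112 m, counterclockwise.
For rotational equilibrium, N × 6.112 = 881.9, so N = 144 N.
ΣFx = 0: friction at the foot balances the wall's push, so f = N_wall = 144 N.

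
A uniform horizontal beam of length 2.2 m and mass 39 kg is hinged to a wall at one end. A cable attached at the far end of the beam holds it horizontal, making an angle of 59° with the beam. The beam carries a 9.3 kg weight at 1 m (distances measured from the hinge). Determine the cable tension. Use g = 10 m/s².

T ≈ 277 N

Take moments about the hinge.
Beam weight: 39 × 10 = 390 N down at 1.1 m → arm 1.1 m, τ = 390 × 1.1 = 429 N·m clockwise.
Weight: 9.3 × 10 = 93 N down at 1 m → arm 1 m, τ = 93 × 1 = 93 N·m clockwise.
Total clockwise load moment = 522 N·m.
The cable tension T acts at 2.2 m; only its component perpendicular to the beam, T sinθ, produces torque. sin 59° = 0.8572.
For rotational equilibrium, T × 2.2 × 0.8572 = 522, so T = 522 / 1.886 = 277 N.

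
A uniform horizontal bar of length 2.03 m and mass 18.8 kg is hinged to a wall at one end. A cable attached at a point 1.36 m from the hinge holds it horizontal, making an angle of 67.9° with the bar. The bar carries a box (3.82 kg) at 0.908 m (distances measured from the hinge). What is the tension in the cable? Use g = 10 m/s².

T ≈ 179 N

Sum moments about the hinge (the unknown hinge reaction has zero arm there).
Beam weight: 18.8 × 10 = 188 N down at 1.015 m → arm 1.015 m, τ = 188 × 1.015 = 190.8 N·m clockwise.
Box: 3.82 × 10 = 38.2 N down at 0.908 m → arm 0.908 m, τ = 38.2 × 0.908 = 34.69 N·m clockwise.
Total clockwise load moment = 225.5 N·m.
The cable tension T acts at 1.36 m; only its component perpendicular to the bar, T sinθ, produces torque. sin 67.9° = 0.9265.
Στ = 0 ⇒ T × 1.36 × 0.9265 = 225.5 ⇒ T = 225.5 / 1.26 = 179 N.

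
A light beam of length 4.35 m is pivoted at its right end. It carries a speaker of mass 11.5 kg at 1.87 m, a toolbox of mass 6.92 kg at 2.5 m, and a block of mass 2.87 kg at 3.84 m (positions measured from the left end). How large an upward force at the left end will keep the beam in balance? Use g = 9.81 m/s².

F ≈ 96.5 N

Take moments about the right end.
Speaker: 11.5 × 9.81 = 112.8 N down at 1.87 m → arm 2.48 m, τ = 112.8 × 2.48 = 279.7 N·m counterclockwise.
Toolbox: 6.92 × 9.81 = 67.89 N down at 2.5 m → arm 1.85 m, τ = 67.89 × 1.85 = 125.6 N·m counterclockwise.
Block: 2.87 × 9.81 = 28.15 N down at 3.84 m → arm 0.51 m, τ = 28.15 × 0.51 = 14.36 N·m counterclockwise.
Net moment of the loads = 419.7 N·m counterclockwise.
The upward force F acts at the left end, arm 4.35 m, giving F × 4.35 clockwise.
Στ = 0 ⇒ F × 4.35 = 419.7 ⇒ F = 419.7 / 4.35 = 96.5 N.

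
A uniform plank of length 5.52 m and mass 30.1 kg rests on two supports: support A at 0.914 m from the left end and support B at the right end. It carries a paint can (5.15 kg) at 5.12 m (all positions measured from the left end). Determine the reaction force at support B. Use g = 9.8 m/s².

R_B ≈ 164 N

Choose support A as the axis so its reaction then has zero moment arm.
Beam weight: 30.1 × 9.8 = 295 N down at 2.76 m → arm 1.846 m, τ = 295 × 1.846 = 544.6 N·m clockwise.
Paint can: 5.15 × 9.8 = 50.47 N down at 5.12 m → arm 4.206 m, τ = 50.47 × 4.206 = 212.3 N·m clockwise.
Net load moment about support A = 756.9 N·m clockwise.
Reaction R at support B is upward at 5.52 m, arm 4.606 m → moment R × 4.606 counterclockwise.
Setting net torque to zero: R × 4.606 = 756.9 → R = 164 N.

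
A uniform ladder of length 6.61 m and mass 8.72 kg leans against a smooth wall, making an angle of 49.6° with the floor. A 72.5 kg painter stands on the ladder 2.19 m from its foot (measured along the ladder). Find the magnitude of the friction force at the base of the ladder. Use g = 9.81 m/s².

f ≈ 237 N

Sum moments about the foot of the ladder (the floor normal and friction both act there and drop out).
Ladder weight 8.72×9.81 = 85.54 N acts at 3.305 m along the ladder; its horizontal arm is 3.305·cos49.6° = 2.142 m → τ = 183.2 N·m clockwise.
Painter: 72.5×9.81 = 711.2 N at 2.19 m → arm 1.419 m → τ = 1009 N·m clockwise.
Wall normal N acts horizontally at the top; its moment arm is the height L sinθ = 6.61·sin49.6° = 5.034 m, counterclockwise.
For rotational equilibrium, N × 5.034 = 1192, so N = 237 N.
ΣFx = 0: friction at the foot balances the wall's push, so f = N_wall = 237 N.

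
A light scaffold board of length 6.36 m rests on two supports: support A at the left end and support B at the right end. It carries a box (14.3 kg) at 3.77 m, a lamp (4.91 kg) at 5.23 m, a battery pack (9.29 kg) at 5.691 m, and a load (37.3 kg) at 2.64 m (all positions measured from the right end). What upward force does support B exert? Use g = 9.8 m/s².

Choose support A as the axis so its reaction then has zero moment arm.
Box: 14.3 × 9.8 = 140.1 N down at 3.77 m → arm 2.59 m, τ = 140.1 × 2.59 = 362.9 N·m clockwise.
Lamp: 4.91 × 9.8 = 48.12 N down at 5.23 m → arm 1.13 m, τ = 48.12 × 1.13 = 54.38 N·m clockwise.
Battery pack: 9.29 × 9.8 = 91.04 N down at 5.691 m → arm 0.669 m, τ = 91.04 × 0.669 = 60.91 N·m clockwise.
Load: 37.3 × 9.8 = 365.5 N down at 2.64 m → arm 3.72 m, τ = 365.5 × 3.72 = 1360 N·m clockwise.
Net load moment about support A = 1838 N·m clockwise.
Reaction R at support B is upward at 0 m, arm 6.36 m → moment R × 6.36 counterclockwise.
Setting net torque to zero: R × 6.36 = 1838 → R = 289 N.

R_B ≈ 289 N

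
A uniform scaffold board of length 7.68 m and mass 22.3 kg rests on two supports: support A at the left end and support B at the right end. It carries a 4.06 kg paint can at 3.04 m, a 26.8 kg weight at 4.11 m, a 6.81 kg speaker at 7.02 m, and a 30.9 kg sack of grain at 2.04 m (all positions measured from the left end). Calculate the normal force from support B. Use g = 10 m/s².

Take moments about support A.
Beam weight: 22.3 × 10 = 223 N down at 3.84 m → arm 3.84 m, τ = 223 × 3.84 = 856.3 N·m clockwise.
Paint can: 4.06 × 10 = 40.6 N down at 3.04 m → arm 3.04 m, τ = 40.6 × 3.04 = 123.4 N·m clockwise.
Weight: 26.8 × 10 = 268 N down at 4.11 m → arm 4.11 m, τ = 268 × 4.11 = 1101 N·m clockwise.
Speaker: 6.81 × 10 = 68.1 N down at 7.02 m → arm 7.02 m, τ = 68.1 × 7.02 = 478.1 N·m clockwise.
Sack of grain: 30.9 × 10 = 309 N down at 2.04 m → arm 2.04 m, τ = 309 × 2.04 = 630.4 N·m clockwise.
Net load moment about support A = 3189 N·m clockwise.
Reaction R at support B is upward at 7.68 m, arm 7.68 m → moment R × 7.68 counterclockwise.
For rotational equilibrium, R × 7.68 = 3189, so R = 415 N.

R_B ≈ 415 N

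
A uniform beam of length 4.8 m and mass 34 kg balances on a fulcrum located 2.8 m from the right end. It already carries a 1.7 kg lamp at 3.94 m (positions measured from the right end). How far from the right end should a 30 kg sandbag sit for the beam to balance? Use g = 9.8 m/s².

x ≈ 3.19 m from the right end

Taking torques about the fulcrum (at 2.8 m from the right end):
Beam weight: 34 × 9.8 = 333.2 N down at 2.4 m → arm 0.4 m, τ = 333.2 × 0.4 = 133.3 N·m clockwise.
Lamp: 1.7 × 9.8 = 16.66 N down at 3.94 m → arm 1.14 m, τ = 16.66 × 1.14 = 18.99 N·m counterclockwise.
Net moment of existing loads = 114.3 N·m clockwise.
The sandbag weighs 30 × 9.8 = 294 N and must supply an equal counterclockwise moment, so its lever arm about the fulcrum is 114.3 / 294 = 0.389 m.
That puts it at 2.8 + 0.389 = 3.19 m from the right end.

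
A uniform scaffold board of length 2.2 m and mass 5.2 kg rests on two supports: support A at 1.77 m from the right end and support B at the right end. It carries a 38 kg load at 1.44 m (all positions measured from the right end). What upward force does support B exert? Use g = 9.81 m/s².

R_B ≈ 88.8 N

Take moments about support A.
Beam weight: 5.2 × 9.81 = 51.01 N down at 1.1 m → arm 0.67 m, τ = 51.01 × 0.67 = 34.18 N·m clockwise.
Load: 38 × 9.81 = 372.8 N down at 1.44 m → arm 0.33 m, τ = 372.8 × 0.33 = 123 N·m clockwise.
Net load moment about support A = 157.2 N·m clockwise.
Reaction R at support B is upward at 0 m, arm 1.77 m → moment R × 1.77 counterclockwise.
Setting net torque to zero: R × 1.77 = 157.2 → R = 88.8 N.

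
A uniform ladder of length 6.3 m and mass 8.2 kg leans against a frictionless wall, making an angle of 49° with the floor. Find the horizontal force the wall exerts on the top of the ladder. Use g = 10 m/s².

N_wall ≈ 35.6 N

Choose the foot of the ladder as the axis so the floor normal and friction both act there and drop out.
Ladder weight 8.2×10 = 82 N acts at 3.15 m along the ladder; its horizontal arm is 3.15·cos49° = 2.067 m → τ = 169.5 N·m clockwise.
Wall normal N acts horizontally at the top; its moment arm is the height L sinθ = 6.3·sin49° = 4.755 m, counterclockwise.
Στ = 0 ⇒ N × 4.755 = 169.5 ⇒ N = 35.6 N.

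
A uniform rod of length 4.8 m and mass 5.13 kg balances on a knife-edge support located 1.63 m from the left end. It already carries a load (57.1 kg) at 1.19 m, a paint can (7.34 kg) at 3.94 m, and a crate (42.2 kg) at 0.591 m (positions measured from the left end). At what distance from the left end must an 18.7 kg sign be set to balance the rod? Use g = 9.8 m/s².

x ≈ 4.2 m from the left end

Choose the knife-edge support (at 1.63 m from the left end) as the axis so the support reaction has zero arm there.
Beam weight: 5.13 × 9.8 = 50.27 N down at 2.4 m → arm 0.77 m, τ = 50.27 × 0.77 = 38.71 N·m clockwise.
Load: 57.1 × 9.8 = 559.6 N down at 1.19 m → arm 0.44 m, τ = 559.6 × 0.44 = 246.2 N·m counterclockwise.
Paint can: 7.34 × 9.8 = 71.93 N down at 3.94 m → arm 2.31 m, τ = 71.93 × 2.31 = 166.2 N·m clockwise.
Crate: 42.2 × 9.8 = 413.6 N down at 0.591 m → arm 1.039 m, τ = 413.6 × 1.039 = 429.7 N·m counterclockwise.
Net moment of existing loads = 471 N·m counterclockwise.
The sign weighs 18.7 × 9.8 = 183.3 N and must supply an equal clockwise moment, so its lever arm about the knife-edge support is 471 / 183.3 = 2.57 m.
That puts it at 1.63 + 2.57 = 4.2 m from the left end.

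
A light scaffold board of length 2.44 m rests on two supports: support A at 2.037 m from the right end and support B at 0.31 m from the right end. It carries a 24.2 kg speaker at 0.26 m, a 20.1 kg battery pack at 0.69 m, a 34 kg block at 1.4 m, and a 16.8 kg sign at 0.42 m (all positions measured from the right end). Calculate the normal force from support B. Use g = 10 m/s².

Choose support A as the axis so its reaction then has zero moment arm.
Speaker: 24.2 × 10 = 242 N down at 0.26 m → arm 1.777 m, τ = 242 × 1.777 = 430 N·m clockwise.
Battery pack: 20.1 × 10 = 201 N down at 0.69 m → arm 1.347 m, τ = 201 × 1.347 = 270.7 N·m clockwise.
Block: 34 × 10 = 340 N down at 1.4 m → arm 0.637 m, τ = 340 × 0.637 = 216.6 N·m clockwise.
Sign: 16.8 × 10 = 168 N down at 0.42 m → arm 1.617 m, τ = 168 × 1.617 = 271.7 N·m clockwise.
Net load moment about support A = 1189 N·m clockwise.
Reaction R at support B is upward at 0.31 m, arm 1.727 m → moment R × 1.727 counterclockwise.
Setting net torque to zero: R × 1.727 = 1189 → R = 688 N.

R_B ≈ 688 N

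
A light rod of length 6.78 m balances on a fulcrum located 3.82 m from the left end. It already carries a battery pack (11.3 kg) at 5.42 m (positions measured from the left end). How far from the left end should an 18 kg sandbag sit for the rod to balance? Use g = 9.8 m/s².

x ≈ 2.82 m from the left end

Taking torques about the fulcrum (at 3.82 m from the left end):
Battery pack: 11.3 × 9.8 = 110.7 N down at 5.42 m → arm 1.6 m, τ = 110.7 × 1.6 = 177.1 N·m clockwise.
Net moment of existing loads = 177.1 N·m clockwise.
The sandbag weighs 18 × 9.8 = 176.4 N and must supply an equal counterclockwise moment, so its lever arm about the fulcrum is 177.1 / 176.4 = 1 m.
That puts it at 3.82 − 1 = 2.82 m from the left end.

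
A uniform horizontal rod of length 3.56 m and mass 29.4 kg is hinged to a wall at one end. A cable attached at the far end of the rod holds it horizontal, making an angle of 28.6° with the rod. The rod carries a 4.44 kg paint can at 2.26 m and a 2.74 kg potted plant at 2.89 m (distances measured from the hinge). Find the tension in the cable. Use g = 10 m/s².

Choose the hinge as the axis so the unknown hinge reaction has zero arm there.
Beam weight: 29.4 × 10 = 294 N down at 1.78 m → arm 1.78 m, τ = 294 × 1.78 = 523.3 N·m clockwise.
Paint can: 4.44 × 10 = 44.4 N down at 2.26 m → arm 2.26 m, τ = 44.4 × 2.26 = 100.3 N·m clockwise.
Potted plant: 2.74 × 10 = 27.4 N down at 2.89 m → arm 2.89 m, τ = 27.4 × 2.89 = 79.19 N·m clockwise.
Total clockwise load moment = 702.8 N·m.
The cable tension T acts at 3.56 m; only its component perpendicular to the rod, T sinθ, produces torque. sin 28.6° = 0.4787.
Στ = 0 ⇒ T × 3.56 × 0.4787 = 702.8 ⇒ T = 702.8 / 1.704 = 412 N.

T ≈ 412 N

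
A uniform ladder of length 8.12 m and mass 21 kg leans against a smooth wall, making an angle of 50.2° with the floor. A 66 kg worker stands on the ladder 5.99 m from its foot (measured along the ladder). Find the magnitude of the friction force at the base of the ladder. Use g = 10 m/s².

Sum moments about the foot of the ladder (the floor normal and friction both act there and drop out).
Ladder weight 21×10 = 210 N acts at 4.06 m along the ladder; its horizontal arm is 4.06·cos50.2° = 2.599 m → τ = 545.8 N·m clockwise.
Worker: 66×10 = 660 N at 5.99 m → arm 3.834 m → τ = 2530 N·m clockwise.
Wall normal N acts horizontally at the top; its moment arm is the height L sinθ = 8.12·sin50.2° = 6.238 m, counterclockwise.
Setting net torque to zero: N × 6.238 = 3076 → N = 493 N.
ΣFx = 0: friction at the foot balances the wall's push, so f = N_wall = 493 N.

f ≈ 493 N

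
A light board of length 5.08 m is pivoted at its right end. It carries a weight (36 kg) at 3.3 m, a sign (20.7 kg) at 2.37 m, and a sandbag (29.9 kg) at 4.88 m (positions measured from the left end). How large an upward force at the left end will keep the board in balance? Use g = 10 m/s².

Choose the right end as the axis so the unknown pivot reaction has zero arm there.
Weight: 36 × 10 = 360 N down at 3.3 m → arm 1.78 m, τ = 360 × 1.78 = 640.8 N·m counterclockwise.
Sign: 20.7 × 10 = 207 N down at 2.37 m → arm 2.71 m, τ = 207 × 2.71 = 561 N·m counterclockwise.
Sandbag: 29.9 × 10 = 299 N down at 4.88 m → arm 0.2 m, τ = 299 × 0.2 = 59.8 N·m counterclockwise.
Net moment of the loads = 1262 N·m counterclockwise.
The upward force F acts at the left end, arm 5.08 m, giving F × 5.08 clockwise.
Στ = 0 ⇒ F × 5.08 = 1262 ⇒ F = 1262 / 5.08 = 248 N.

F ≈ 248 N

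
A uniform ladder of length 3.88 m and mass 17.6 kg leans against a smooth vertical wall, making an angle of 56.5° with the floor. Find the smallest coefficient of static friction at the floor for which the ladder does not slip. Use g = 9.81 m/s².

Choose the foot of the ladder as the axis so the floor normal and friction both act there and drop out.
Ladder weight 17.6×9.81 = 172.7 N acts at 1.94 m along the ladder; its horizontal arm is 1.94·cos56.5° = 1.071 m → τ = 185 N·m clockwise.
Wall normal N acts horizontally at the top; its moment arm is the height L sinθ = 3.88·sin56.5° = 3.235 m, counterclockwise.
Στ = 0 ⇒ N × 3.235 = 185 ⇒ N = 57.19 N.
ΣFx = 0 ⇒ f = N_wall = 57.19 N. ΣFy = 0 ⇒ N_floor = 172.7 N.
μ_min = f / N_floor = 57.19 / 172.7 = 0.331.

μ_min ≈ 0.331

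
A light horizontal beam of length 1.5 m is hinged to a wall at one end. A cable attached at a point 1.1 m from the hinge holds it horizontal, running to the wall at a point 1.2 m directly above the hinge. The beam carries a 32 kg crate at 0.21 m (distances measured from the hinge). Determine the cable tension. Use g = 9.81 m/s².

About the hinge:
Crate: 32 × 9.81 = 313.9 N down at 0.21 m → arm 0.21 m, τ = 313.9 × 0.21 = 65.92 N·m clockwise.
Total clockwise load moment = 65.92 N·m.
The cable tension T acts at 1.1 m; only its component perpendicular to the beam, T sinθ, produces torque. sinθ = h/√(h²+d²) = 1.2/√(1.2²+1.1²) = 0.7372.
Στ = 0 ⇒ T × 1.1 × 0.7372 = 65.92 ⇒ T = 65.92 / 0.8109 = 81.3 N.

T ≈ 81.3 N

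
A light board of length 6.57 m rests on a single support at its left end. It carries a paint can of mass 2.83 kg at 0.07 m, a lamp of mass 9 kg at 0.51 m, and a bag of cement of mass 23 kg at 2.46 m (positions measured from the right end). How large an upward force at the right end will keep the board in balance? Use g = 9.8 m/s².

Sum moments about the left end (the unknown pivot reaction has zero arm there).
Paint can: 2.83 × 9.8 = 27.73 N down at 0.07 m → arm 6.5 m, τ = 27.73 × 6.5 = 180.2 N·m clockwise.
Lamp: 9 × 9.8 = 88.2 N down at 0.51 m → arm 6.06 m, τ = 88.2 × 6.06 = 534.5 N·m clockwise.
Bag of cement: 23 × 9.8 = 225.4 N down at 2.46 m → arm 4.11 m, τ = 225.4 × 4.11 = 926.4 N·m clockwise.
Net moment of the loads = 1641 N·m clockwise.
The upward force F acts at the right end, arm 6.57 m, giving F × 6.57 counterclockwise.
Balancing moments: F × 6.57 = 1641, giving F = 1641 / 6.57 = 250 N.

F ≈ 250 N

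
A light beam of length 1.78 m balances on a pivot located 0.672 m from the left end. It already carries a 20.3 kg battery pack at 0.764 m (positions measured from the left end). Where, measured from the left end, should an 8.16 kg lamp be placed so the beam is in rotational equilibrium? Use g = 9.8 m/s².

About the pivot (at 0.672 m from the left end):
Battery pack: 20.3 × 9.8 = 198.9 N down at 0.764 m → arm 0.092 m, τ = 198.9 × 0.092 = 18.3 N·m clockwise.
Net moment of existing loads = 18.3 N·m clockwise.
The lamp weighs 8.16 × 9.8 = 79.97 N and must supply an equal counterclockwise moment, so its lever arm about the pivot is 18.3 / 79.97 = 0.229 m.
That puts it at 0.672 − 0.229 = 0.443 m from the left end.

x ≈ 0.443 m from the left end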